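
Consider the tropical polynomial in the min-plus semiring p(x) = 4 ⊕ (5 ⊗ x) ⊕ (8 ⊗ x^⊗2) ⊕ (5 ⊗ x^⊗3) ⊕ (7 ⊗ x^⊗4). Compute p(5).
p(5) = 4

A tropical monomial a ⊗ x^⊗i evaluates to a + i · x. Evaluating each term at x = 5:
  Term 0 contributes 4 + 0 · 5 = 4
  Term 1 contributes 5 + 1 · 5 = 10
  Term 2 contributes 8 + 2 · 5 = 18
  Term 3 contributes 5 + 3 · 5 = 20
  Term 4 contributes 7 + 4 · 5 = 27
p(5) = ⊕ of these = min[4, 10, 18, 20, 27] = 4.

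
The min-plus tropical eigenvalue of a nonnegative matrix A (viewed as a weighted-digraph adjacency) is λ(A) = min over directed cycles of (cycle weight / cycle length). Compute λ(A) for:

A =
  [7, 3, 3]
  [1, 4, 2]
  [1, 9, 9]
λ(A) = 2

Enumerate directed cycles and compute their means (weight / length). Sample:
  cycle 0 → 0: weight = 7, length = 1, mean = 7/1 ≈ 7.000
  cycle 1 → 1: weight = 4, length = 1, mean = 4/1 ≈ 4.000
  cycle 2 → 2: weight = 9, length = 1, mean = 9/1 ≈ 9.000
  cycle 0 → 1 → 0: weight = 4, length = 2, mean = 4/2 ≈ 2.000
  cycle 0 → 2 → 0: weight = 4, length = 2, mean = 4/2 ≈ 2.000
  cycle 1 → 0 → 1: weight = 4, length = 2, mean = 4/2 ≈ 2.000
Minimum mean = 2.000, attained e.g. along the cycle 0 → 1 → 0 with weight 4 and length 2. So λ(A) = 4/2 = 2.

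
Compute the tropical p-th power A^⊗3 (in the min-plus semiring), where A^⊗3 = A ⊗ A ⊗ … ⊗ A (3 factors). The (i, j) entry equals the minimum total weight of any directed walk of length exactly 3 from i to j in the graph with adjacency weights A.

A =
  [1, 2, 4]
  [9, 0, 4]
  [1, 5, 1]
A^⊗3 =
  [3, 2, 6]
  [5, 0, 4]
  [3, 3, 3]

Each entry (A^⊗3)_ij equals the minimum over all length-3 walks i = v_0 → v_1 → … → v_3 = j of Σ_t A[v_t][v_{t+1}]. For example, for (i, j) = (0, 2) we minimise over 9 possible intermediate vertex sequences; the minimum is 6, attained along the walk 0 → 0 → 0 → 2.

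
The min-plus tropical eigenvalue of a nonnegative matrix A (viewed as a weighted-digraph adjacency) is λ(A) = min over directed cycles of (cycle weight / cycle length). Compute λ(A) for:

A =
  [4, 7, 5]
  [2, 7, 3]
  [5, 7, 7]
λ(A) = 4

Enumerate directed cycles and compute their means (weight / length). Sample:
  cycle 0 → 0: weight = 4, length = 1, mean = 4/1 ≈ 4.000
  cycle 1 → 1: weight = 7, length = 1, mean = 7/1 ≈ 7.000
  cycle 2 → 2: weight = 7, length = 1, mean = 7/1 ≈ 7.000
  cycle 0 → 1 → 0: weight = 9, length = 2, mean = 9/2 ≈ 4.500
  cycle 0 → 2 → 0: weight = 10, length = 2, mean = 10/2 ≈ 5.000
  cycle 1 → 0 → 1: weight = 9, length = 2, mean = 9/2 ≈ 4.500
Minimum mean = 4.000, attained e.g. along the cycle 0 → 0 with weight 4 and length 1. So λ(A) = 4/1 = 4.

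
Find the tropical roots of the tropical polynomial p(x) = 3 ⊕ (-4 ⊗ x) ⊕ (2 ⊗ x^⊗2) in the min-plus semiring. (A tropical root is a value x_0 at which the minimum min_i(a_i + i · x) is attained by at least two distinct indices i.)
Roots: {-6, 7}

Each tropical root is a break point of the lower envelope of the lines y = a_i + i · x (there are 3 lines, with slopes 0, 1, ..., 2). Only the lines that attain the minimum somewhere contribute to roots; other lines are dominated. Here the surviving (envelope) indices are i = 2, i = 1, i = 0.
Intersections between consecutive envelope lines give the roots: for adjacent envelope indices i < j the intersection is x = (a_i − a_j) / (j − i). Reading off the sorted break points: {-6, 7}.
Verification: at each break x_0, at least two indices attain the minimum of min_i(a_i + i · x_0).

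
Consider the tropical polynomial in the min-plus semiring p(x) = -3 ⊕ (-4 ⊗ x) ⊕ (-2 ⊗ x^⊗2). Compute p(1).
p(1) = -3

A tropical monomial a ⊗ x^⊗i evaluates to a + i · x. Evaluating each term at x = 1:
  Term 0 contributes -3 + 0 · 1 = -3
  Term 1 contributes -4 + 1 · 1 = -3
  Term 2 contributes -2 + 2 · 1 = 0
p(1) = ⊕ of these = min[-3, -3, 0] = -3.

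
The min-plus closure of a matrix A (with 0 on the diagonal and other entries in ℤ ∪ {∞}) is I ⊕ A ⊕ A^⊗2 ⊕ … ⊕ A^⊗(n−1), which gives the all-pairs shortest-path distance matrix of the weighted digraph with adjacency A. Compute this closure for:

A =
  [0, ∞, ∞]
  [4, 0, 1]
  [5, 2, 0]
Closure =
  [0, ∞, ∞]
  [4, 0, 1]
  [5, 2, 0]

This is the Floyd-Warshall all-pairs shortest-path computation. For each intermediate vertex k = 0, 1, …, 2, update dist[i][j] ← min(dist[i][j], dist[i][k] + dist[k][j]). The final matrix gives, for each (i, j), the minimum total weight of any directed path from i to j (possibly empty when i = j).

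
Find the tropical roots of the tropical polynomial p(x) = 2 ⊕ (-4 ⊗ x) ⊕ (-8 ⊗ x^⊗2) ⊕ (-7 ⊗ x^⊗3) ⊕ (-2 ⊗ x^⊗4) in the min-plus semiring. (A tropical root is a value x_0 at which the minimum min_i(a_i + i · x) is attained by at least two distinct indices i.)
Roots: {-5, -1, 4, 6}

Each tropical root is a break point of the lower envelope of the lines y = a_i + i · x (there are 5 lines, with slopes 0, 1, ..., 4). Only the lines that attain the minimum somewhere contribute to roots; other lines are dominated. Here the surviving (envelope) indices are i = 4, i = 3, i = 2, i = 1, i = 0.
Intersections between consecutive envelope lines give the roots: for adjacent envelope indices i < j the intersection is x = (a_i − a_j) / (j − i). Reading off the sorted break points: {-5, -1, 4, 6}.
Verification: at each break x_0, at least two indices attain the minimum of min_i(a_i + i · x_0).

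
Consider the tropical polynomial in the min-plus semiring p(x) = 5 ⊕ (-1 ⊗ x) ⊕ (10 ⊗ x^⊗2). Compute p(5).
p(5) = 4

A tropical monomial a ⊗ x^⊗i evaluates to a + i · x. Evaluating each term at x = 5:
  Term 0 contributes 5 + 0 · 5 = 5
  Term 1 contributes -1 + 1 · 5 = 4
  Term 2 contributes 10 + 2 · 5 = 20
p(5) = ⊕ of these = min[5, 4, 20] = 4.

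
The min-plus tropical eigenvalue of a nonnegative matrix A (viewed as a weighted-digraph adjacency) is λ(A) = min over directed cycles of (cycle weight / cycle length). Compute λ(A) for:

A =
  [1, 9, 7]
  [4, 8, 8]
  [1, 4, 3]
λ(A) = 1

Enumerate directed cycles and compute their means (weight / length). Sample:
  cycle 0 → 0: weight = 1, length = 1, mean = 1/1 ≈ 1.000
  cycle 1 → 1: weight = 8, length = 1, mean = 8/1 ≈ 8.000
  cycle 2 → 2: weight = 3, length = 1, mean = 3/1 ≈ 3.000
  cycle 0 → 1 → 0: weight = 13, length = 2, mean = 13/2 ≈ 6.500
  cycle 0 → 2 → 0: weight = 8, length = 2, mean = 8/2 ≈ 4.000
  cycle 1 → 0 → 1: weight = 13, length = 2, mean = 13/2 ≈ 6.500
Minimum mean = 1.000, attained e.g. along the cycle 0 → 0 with weight 1 and length 1. So λ(A) = 1/1 = 1.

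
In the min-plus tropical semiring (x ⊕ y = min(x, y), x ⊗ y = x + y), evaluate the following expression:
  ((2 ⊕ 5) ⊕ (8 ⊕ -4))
((2 ⊕ 5) ⊕ (8 ⊕ -4)) = -4

Expand innermost to outermost. Recall ⊕ takes the minimum of its arguments and ⊗ takes their sum. Working out the expression ((2 ⊕ 5) ⊕ (8 ⊕ -4)) gives -4.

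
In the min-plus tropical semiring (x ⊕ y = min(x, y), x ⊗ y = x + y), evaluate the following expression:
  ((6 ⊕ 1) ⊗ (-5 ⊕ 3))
((6 ⊕ 1) ⊗ (-5 ⊕ 3)) = -4

Expand innermost to outermost. Recall ⊕ takes the minimum of its arguments and ⊗ takes their sum. Working out the expression ((6 ⊕ 1) ⊗ (-5 ⊕ 3)) gives -4.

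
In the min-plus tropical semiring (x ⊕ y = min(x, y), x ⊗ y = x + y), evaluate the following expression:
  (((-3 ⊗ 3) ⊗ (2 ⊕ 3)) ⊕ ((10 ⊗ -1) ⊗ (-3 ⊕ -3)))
(((-3 ⊗ 3) ⊗ (2 ⊕ 3)) ⊕ ((10 ⊗ -1) ⊗ (-3 ⊕ -3))) = 2

Expand innermost to outermost. Recall ⊕ takes the minimum of its arguments and ⊗ takes their sum. Working out the expression (((-3 ⊗ 3) ⊗ (2 ⊕ 3)) ⊕ ((10 ⊗ -1) ⊗ (-3 ⊕ -3))) gives 2.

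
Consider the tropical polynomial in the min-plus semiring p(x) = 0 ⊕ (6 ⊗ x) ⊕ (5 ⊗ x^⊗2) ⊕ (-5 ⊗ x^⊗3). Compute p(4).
p(4) = 0

A tropical monomial a ⊗ x^⊗i evaluates to a + i · x. Evaluating each term at x = 4:
  Term 0 contributes 0 + 0 · 4 = 0
  Term 1 contributes 6 + 1 · 4 = 10
  Term 2 contributes 5 + 2 · 4 = 13
  Term 3 contributes -5 + 3 · 4 = 7
p(4) = ⊕ of these = min[0, 10, 13, 7] = 0.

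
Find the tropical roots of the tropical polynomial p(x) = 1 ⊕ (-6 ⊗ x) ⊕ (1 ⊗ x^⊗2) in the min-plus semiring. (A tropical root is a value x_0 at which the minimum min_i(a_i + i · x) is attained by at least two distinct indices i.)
Roots: {-7, 7}

Each tropical root is a break point of the lower envelope of the lines y = a_i + i · x (there are 3 lines, with slopes 0, 1, ..., 2). Only the lines that attain the minimum somewhere contribute to roots; other lines are dominated. Here the surviving (envelope) indices are i = 2, i = 1, i = 0.
Intersections between consecutive envelope lines give the roots: for adjacent envelope indices i < j the intersection is x = (a_i − a_j) / (j − i). Reading off the sorted break points: {-7, 7}.
Verification: at each break x_0, at least two indices attain the minimum of min_i(a_i + i · x_0).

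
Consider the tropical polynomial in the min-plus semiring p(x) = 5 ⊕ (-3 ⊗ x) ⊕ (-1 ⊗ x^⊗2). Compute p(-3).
p(-3) = -7

A tropical monomial a ⊗ x^⊗i evaluates to a + i · x. Evaluating each term at x = -3:
  Term 0 contributes 5 + 0 · -3 = 5
  Term 1 contributes -3 + 1 · -3 = -6
  Term 2 contributes -1 + 2 · -3 = -7
p(-3) = ⊕ of these = min[5, -6, -7] = -7.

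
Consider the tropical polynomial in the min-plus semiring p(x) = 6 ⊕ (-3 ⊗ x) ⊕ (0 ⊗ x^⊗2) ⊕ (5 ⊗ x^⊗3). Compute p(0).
p(0) = -3

A tropical monomial a ⊗ x^⊗i evaluates to a + i · x. Evaluating each term at x = 0:
  Term 0 contributes 6 + 0 · 0 = 6
  Term 1 contributes -3 + 1 · 0 = -3
  Term 2 contributes 0 + 2 · 0 = 0
  Term 3 contributes 5 + 3 · 0 = 5
p(0) = ⊕ of these = min[6, -3, 0, 5] = -3.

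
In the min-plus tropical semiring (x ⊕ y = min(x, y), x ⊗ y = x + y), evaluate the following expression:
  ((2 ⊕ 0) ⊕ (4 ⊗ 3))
((2 ⊕ 0) ⊕ (4 ⊗ 3)) = 0

Expand innermost to outermost. Recall ⊕ takes the minimum of its arguments and ⊗ takes their sum. Working out the expression ((2 ⊕ 0) ⊕ (4 ⊗ 3)) gives 0.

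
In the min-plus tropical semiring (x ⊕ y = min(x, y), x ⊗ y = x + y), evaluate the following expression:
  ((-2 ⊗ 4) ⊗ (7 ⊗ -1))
((-2 ⊗ 4) ⊗ (7 ⊗ -1)) = 8

Expand innermost to outermost. Recall ⊕ takes the minimum of its arguments and ⊗ takes their sum. Working out the expression ((-2 ⊗ 4) ⊗ (7 ⊗ -1)) gives 8.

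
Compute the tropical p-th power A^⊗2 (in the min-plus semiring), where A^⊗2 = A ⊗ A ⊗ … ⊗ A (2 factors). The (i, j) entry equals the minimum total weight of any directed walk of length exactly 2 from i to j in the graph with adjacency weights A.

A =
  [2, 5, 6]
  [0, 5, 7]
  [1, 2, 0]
A^⊗2 =
  [4, 7, 6]
  [2, 5, 6]
  [1, 2, 0]

Each entry (A^⊗2)_ij equals the minimum over all length-2 walks i = v_0 → v_1 → … → v_2 = j of Σ_t A[v_t][v_{t+1}]. For example, for (i, j) = (0, 2) we minimise over 3 possible intermediate vertex sequences; the minimum is 6, attained along the walk 0 → 2 → 2.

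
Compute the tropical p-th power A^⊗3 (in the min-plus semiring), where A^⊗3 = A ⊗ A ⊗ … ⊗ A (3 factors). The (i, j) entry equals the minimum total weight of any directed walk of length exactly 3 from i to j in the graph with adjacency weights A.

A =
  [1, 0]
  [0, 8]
A^⊗3 =
  [1, 0]
  [0, 1]

Each entry (A^⊗3)_ij equals the minimum over all length-3 walks i = v_0 → v_1 → … → v_3 = j of Σ_t A[v_t][v_{t+1}]. For example, for (i, j) = (0, 1) we minimise over 4 possible intermediate vertex sequences; the minimum is 0, attained along the walk 0 → 1 → 0 → 1.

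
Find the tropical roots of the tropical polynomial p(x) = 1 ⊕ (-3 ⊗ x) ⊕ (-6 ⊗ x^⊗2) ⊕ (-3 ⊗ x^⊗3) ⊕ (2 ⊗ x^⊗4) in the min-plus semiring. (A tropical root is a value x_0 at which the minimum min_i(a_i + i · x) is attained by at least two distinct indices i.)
Roots: {-5, -3, 3, 4}

Each tropical root is a break point of the lower envelope of the lines y = a_i + i · x (there are 5 lines, with slopes 0, 1, ..., 4). Only the lines that attain the minimum somewhere contribute to roots; other lines are dominated. Here the surviving (envelope) indices are i = 4, i = 3, i = 2, i = 1, i = 0.
Intersections between consecutive envelope lines give the roots: for adjacent envelope indices i < j the intersection is x = (a_i − a_j) / (j − i). Reading off the sorted break points: {-5, -3, 3, 4}.
Verification: at each break x_0, at least two indices attain the minimum of min_i(a_i + i · x_0).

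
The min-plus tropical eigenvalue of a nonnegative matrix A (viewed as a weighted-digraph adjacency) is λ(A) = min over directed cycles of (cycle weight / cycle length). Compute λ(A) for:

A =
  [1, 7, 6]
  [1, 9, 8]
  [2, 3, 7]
λ(A) = 1

Enumerate directed cycles and compute their means (weight / length). Sample:
  cycle 0 → 0: weight = 1, length = 1, mean = 1/1 ≈ 1.000
  cycle 1 → 1: weight = 9, length = 1, mean = 9/1 ≈ 9.000
  cycle 2 → 2: weight = 7, length = 1, mean = 7/1 ≈ 7.000
  cycle 0 → 1 → 0: weight = 8, length = 2, mean = 8/2 ≈ 4.000
  cycle 0 → 2 → 0: weight = 8, length = 2, mean = 8/2 ≈ 4.000
  cycle 1 → 0 → 1: weight = 8, length = 2, mean = 8/2 ≈ 4.000
Minimum mean = 1.000, attained e.g. along the cycle 0 → 0 with weight 1 and length 1. So λ(A) = 1/1 = 1.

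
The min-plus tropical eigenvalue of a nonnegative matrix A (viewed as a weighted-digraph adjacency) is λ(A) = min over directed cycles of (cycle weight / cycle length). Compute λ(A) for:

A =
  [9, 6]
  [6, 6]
λ(A) = 6

Enumerate directed cycles and compute their means (weight / length). Sample:
  cycle 0 → 0: weight = 9, length = 1, mean = 9/1 ≈ 9.000
  cycle 1 → 1: weight = 6, length = 1, mean = 6/1 ≈ 6.000
  cycle 0 → 1 → 0: weight = 12, length = 2, mean = 12/2 ≈ 6.000
  cycle 1 → 0 → 1: weight = 12, length = 2, mean = 12/2 ≈ 6.000
Minimum mean = 6.000, attained e.g. along the cycle 1 → 1 with weight 6 and length 1. So λ(A) = 6/1 = 6.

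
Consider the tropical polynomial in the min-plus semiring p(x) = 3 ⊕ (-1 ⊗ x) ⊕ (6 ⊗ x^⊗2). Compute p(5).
p(5) = 3

A tropical monomial a ⊗ x^⊗i evaluates to a + i · x. Evaluating each term at x = 5:
  Term 0 contributes 3 + 0 · 5 = 3
  Term 1 contributes -1 + 1 · 5 = 4
  Term 2 contributes 6 + 2 · 5 = 16
p(5) = ⊕ of these = min[3, 4, 16] = 3.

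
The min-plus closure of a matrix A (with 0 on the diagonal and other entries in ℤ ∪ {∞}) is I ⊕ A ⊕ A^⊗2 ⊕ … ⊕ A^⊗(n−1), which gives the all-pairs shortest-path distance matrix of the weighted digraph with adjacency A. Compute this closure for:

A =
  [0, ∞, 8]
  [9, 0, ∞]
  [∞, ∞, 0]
Closure =
  [0, ∞, 8]
  [9, 0, 17]
  [∞, ∞, 0]

This is the Floyd-Warshall all-pairs shortest-path computation. For each intermediate vertex k = 0, 1, …, 2, update dist[i][j] ← min(dist[i][j], dist[i][k] + dist[k][j]). The final matrix gives, for each (i, j), the minimum total weight of any directed path from i to j (possibly empty when i = j).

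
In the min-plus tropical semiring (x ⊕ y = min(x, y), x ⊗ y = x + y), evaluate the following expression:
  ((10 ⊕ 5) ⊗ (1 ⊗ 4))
((10 ⊕ 5) ⊗ (1 ⊗ 4)) = 10

Expand innermost to outermost. Recall ⊕ takes the minimum of its arguments and ⊗ takes their sum. Working out the expression ((10 ⊕ 5) ⊗ (1 ⊗ 4)) gives 10.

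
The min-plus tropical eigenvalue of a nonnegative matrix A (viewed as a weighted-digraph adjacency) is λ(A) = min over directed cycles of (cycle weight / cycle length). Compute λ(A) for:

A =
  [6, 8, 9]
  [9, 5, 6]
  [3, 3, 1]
λ(A) = 1

Enumerate directed cycles and compute their means (weight / length). Sample:
  cycle 0 → 0: weight = 6, length = 1, mean = 6/1 ≈ 6.000
  cycle 1 → 1: weight = 5, length = 1, mean = 5/1 ≈ 5.000
  cycle 2 → 2: weight = 1, length = 1, mean = 1/1 ≈ 1.000
  cycle 0 → 1 → 0: weight = 17, length = 2, mean = 17/2 ≈ 8.500
  cycle 0 → 2 → 0: weight = 12, length = 2, mean = 12/2 ≈ 6.000
  cycle 1 → 0 → 1: weight = 17, length = 2, mean = 17/2 ≈ 8.500
Minimum mean = 1.000, attained e.g. along the cycle 2 → 2 with weight 1 and length 1. So λ(A) = 1/1 = 1.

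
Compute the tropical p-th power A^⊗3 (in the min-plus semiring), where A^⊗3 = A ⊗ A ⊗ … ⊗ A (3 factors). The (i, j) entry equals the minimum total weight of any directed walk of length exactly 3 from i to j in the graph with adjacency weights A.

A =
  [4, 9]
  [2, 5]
A^⊗3 =
  [12, 17]
  [10, 15]

Each entry (A^⊗3)_ij equals the minimum over all length-3 walks i = v_0 → v_1 → … → v_3 = j of Σ_t A[v_t][v_{t+1}]. For example, for (i, j) = (0, 1) we minimise over 4 possible intermediate vertex sequences; the minimum is 17, attained along the walk 0 → 0 → 0 → 1.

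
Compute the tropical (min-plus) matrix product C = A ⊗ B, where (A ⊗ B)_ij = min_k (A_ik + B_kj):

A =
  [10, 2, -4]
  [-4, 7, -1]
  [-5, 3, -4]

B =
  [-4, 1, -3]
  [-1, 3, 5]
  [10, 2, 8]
A ⊗ B =
  [1, -2, 4]
  [-8, -3, -7]
  [-9, -4, -8]

Apply the min-plus product entry-by-entry:
  C[0][0] = min over k of (A[0][0] + B[0][0] = 10 + -4 = 6, A[0][1] + B[1][0] = 2 + -1 = 1, A[0][2] + B[2][0] = -4 + 10 = 6) = 1 (attained at k = 1)
  C[0][1] = min over k of (A[0][0] + B[0][1] = 10 + 1 = 11, A[0][1] + B[1][1] = 2 + 3 = 5, A[0][2] + B[2][1] = -4 + 2 = -2) = -2 (attained at k = 2)
  C[0][2] = min over k of (A[0][0] + B[0][2] = 10 + -3 = 7, A[0][1] + B[1][2] = 2 + 5 = 7, A[0][2] + B[2][2] = -4 + 8 = 4) = 4 (attained at k = 2)
  C[1][0] = min over k of (A[1][0] + B[0][0] = -4 + -4 = -8, A[1][1] + B[1][0] = 7 + -1 = 6, A[1][2] + B[2][0] = -1 + 10 = 9) = -8 (attained at k = 0)
  C[1][1] = min over k of (A[1][0] + B[0][1] = -4 + 1 = -3, A[1][1] + B[1][1] = 7 + 3 = 10, A[1][2] + B[2][1] = -1 + 2 = 1) = -3 (attained at k = 0)
  C[1][2] = min over k of (A[1][0] + B[0][2] = -4 + -3 = -7, A[1][1] + B[1][2] = 7 + 5 = 12, A[1][2] + B[2][2] = -1 + 8 = 7) = -7 (attained at k = 0)
  C[2][0] = min over k of (A[2][0] + B[0][0] = -5 + -4 = -9, A[2][1] + B[1][0] = 3 + -1 = 2, A[2][2] + B[2][0] = -4 + 10 = 6) = -9 (attained at k = 0)
  C[2][1] = min over k of (A[2][0] + B[0][1] = -5 + 1 = -4, A[2][1] + B[1][1] = 3 + 3 = 6, A[2][2] + B[2][1] = -4 + 2 = -2) = -4 (attained at k = 0)
  C[2][2] = min over k of (A[2][0] + B[0][2] = -5 + -3 = -8, A[2][1] + B[1][2] = 3 + 5 = 8, A[2][2] + B[2][2] = -4 + 8 = 4) = -8 (attained at k = 0)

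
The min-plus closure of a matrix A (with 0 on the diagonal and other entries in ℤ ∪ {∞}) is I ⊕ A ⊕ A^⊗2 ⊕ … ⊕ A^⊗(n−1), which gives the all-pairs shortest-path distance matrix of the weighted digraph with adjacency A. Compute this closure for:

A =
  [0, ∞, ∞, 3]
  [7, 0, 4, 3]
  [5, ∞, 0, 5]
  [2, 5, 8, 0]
Closure =
  [0, 8, 11, 3]
  [5, 0, 4, 3]
  [5, 10, 0, 5]
  [2, 5, 8, 0]

This is the Floyd-Warshall all-pairs shortest-path computation. For each intermediate vertex k = 0, 1, …, 3, update dist[i][j] ← min(dist[i][j], dist[i][k] + dist[k][j]). The final matrix gives, for each (i, j), the minimum total weight of any directed path from i to j (possibly empty when i = j).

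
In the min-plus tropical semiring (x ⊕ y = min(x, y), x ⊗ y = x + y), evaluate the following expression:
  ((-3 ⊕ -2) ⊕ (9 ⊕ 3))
((-3 ⊕ -2) ⊕ (9 ⊕ 3)) = -3

Expand innermost to outermost. Recall ⊕ takes the minimum of its arguments and ⊗ takes their sum. Working out the expression ((-3 ⊕ -2) ⊕ (9 ⊕ 3)) gives -3.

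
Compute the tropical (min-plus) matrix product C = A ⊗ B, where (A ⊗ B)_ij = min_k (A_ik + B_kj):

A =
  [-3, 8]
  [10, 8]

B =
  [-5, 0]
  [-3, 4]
A ⊗ B =
  [-8, -3]
  [5, 10]

Apply the min-plus product entry-by-entry:
  C[0][0] = min over k of (A[0][0] + B[0][0] = -3 + -5 = -8, A[0][1] + B[1][0] = 8 + -3 = 5) = -8 (attained at k = 0)
  C[0][1] = min over k of (A[0][0] + B[0][1] = -3 + 0 = -3, A[0][1] + B[1][1] = 8 + 4 = 12) = -3 (attained at k = 0)
  C[1][0] = min over k of (A[1][0] + B[0][0] = 10 + -5 = 5, A[1][1] + B[1][0] = 8 + -3 = 5) = 5 (attained at k = 0)
  C[1][1] = min over k of (A[1][0] + B[0][1] = 10 + 0 = 10, A[1][1] + B[1][1] = 8 + 4 = 12) = 10 (attained at k = 0)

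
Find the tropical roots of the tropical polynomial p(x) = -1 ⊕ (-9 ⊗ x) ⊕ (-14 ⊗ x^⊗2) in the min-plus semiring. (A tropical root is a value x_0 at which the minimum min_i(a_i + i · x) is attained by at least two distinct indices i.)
Roots: {5, 8}

Each tropical root is a break point of the lower envelope of the lines y = a_i + i · x (there are 3 lines, with slopes 0, 1, ..., 2). Only the lines that attain the minimum somewhere contribute to roots; other lines are dominated. Here the surviving (envelope) indices are i = 2, i = 1, i = 0.
Intersections between consecutive envelope lines give the roots: for adjacent envelope indices i < j the intersection is x = (a_i − a_j) / (j − i). Reading off the sorted break points: {5, 8}.
Verification: at each break x_0, at least two indices attain the minimum of min_i(a_i + i · x_0).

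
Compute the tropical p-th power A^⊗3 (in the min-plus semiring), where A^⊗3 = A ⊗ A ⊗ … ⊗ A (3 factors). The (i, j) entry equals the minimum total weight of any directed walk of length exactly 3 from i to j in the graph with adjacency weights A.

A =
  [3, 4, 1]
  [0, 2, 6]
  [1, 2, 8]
A^⊗3 =
  [3, 5, 3]
  [2, 3, 3]
  [3, 4, 3]

Each entry (A^⊗3)_ij equals the minimum over all length-3 walks i = v_0 → v_1 → … → v_3 = j of Σ_t A[v_t][v_{t+1}]. For example, for (i, j) = (0, 2) we minimise over 9 possible intermediate vertex sequences; the minimum is 3, attained along the walk 0 → 2 → 0 → 2.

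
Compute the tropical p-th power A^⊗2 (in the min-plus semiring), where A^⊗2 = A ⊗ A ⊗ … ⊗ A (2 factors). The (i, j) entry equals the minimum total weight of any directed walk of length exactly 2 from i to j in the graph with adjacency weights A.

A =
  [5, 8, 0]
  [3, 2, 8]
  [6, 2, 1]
A^⊗2 =
  [6, 2, 1]
  [5, 4, 3]
  [5, 3, 2]

Each entry (A^⊗2)_ij equals the minimum over all length-2 walks i = v_0 → v_1 → … → v_2 = j of Σ_t A[v_t][v_{t+1}]. For example, for (i, j) = (0, 2) we minimise over 3 possible intermediate vertex sequences; the minimum is 1, attained along the walk 0 → 2 → 2.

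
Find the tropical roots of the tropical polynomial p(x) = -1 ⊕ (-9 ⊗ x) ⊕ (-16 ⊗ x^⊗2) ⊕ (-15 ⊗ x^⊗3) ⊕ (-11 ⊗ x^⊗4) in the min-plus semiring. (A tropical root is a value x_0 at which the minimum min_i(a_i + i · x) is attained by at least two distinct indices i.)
Roots: {-4, -1, 7, 8}

Each tropical root is a break point of the lower envelope of the lines y = a_i + i · x (there are 5 lines, with slopes 0, 1, ..., 4). Only the lines that attain the minimum somewhere contribute to roots; other lines are dominated. Here the surviving (envelope) indices are i = 4, i = 3, i = 2, i = 1, i = 0.
Intersections between consecutive envelope lines give the roots: for adjacent envelope indices i < j the intersection is x = (a_i − a_j) / (j − i). Reading off the sorted break points: {-4, -1, 7, 8}.
Verification: at each break x_0, at least two indices attain the minimum of min_i(a_i + i · x_0).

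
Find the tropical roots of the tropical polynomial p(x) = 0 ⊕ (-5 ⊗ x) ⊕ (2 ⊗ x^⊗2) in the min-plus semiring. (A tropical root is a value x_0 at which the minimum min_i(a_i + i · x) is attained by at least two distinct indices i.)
Roots: {-7, 5}

Each tropical root is a break point of the lower envelope of the lines y = a_i + i · x (there are 3 lines, with slopes 0, 1, ..., 2). Only the lines that attain the minimum somewhere contribute to roots; other lines are dominated. Here the surviving (envelope) indices are i = 2, i = 1, i = 0.
Intersections between consecutive envelope lines give the roots: for adjacent envelope indices i < j the intersection is x = (a_i − a_j) / (j − i). Reading off the sorted break points: {-7, 5}.
Verification: at each break x_0, at least two indices attain the minimum of min_i(a_i + i · x_0).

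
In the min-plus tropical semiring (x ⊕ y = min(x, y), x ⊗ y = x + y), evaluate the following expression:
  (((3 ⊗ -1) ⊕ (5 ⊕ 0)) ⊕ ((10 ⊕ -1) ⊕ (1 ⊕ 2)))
(((3 ⊗ -1) ⊕ (5 ⊕ 0)) ⊕ ((10 ⊕ -1) ⊕ (1 ⊕ 2))) = -1

Expand innermost to outermost. Recall ⊕ takes the minimum of its arguments and ⊗ takes their sum. Working out the expression (((3 ⊗ -1) ⊕ (5 ⊕ 0)) ⊕ ((10 ⊕ -1) ⊕ (1 ⊕ 2))) gives -1.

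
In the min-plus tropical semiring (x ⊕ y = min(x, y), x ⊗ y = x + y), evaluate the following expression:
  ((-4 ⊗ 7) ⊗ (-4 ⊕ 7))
((-4 ⊗ 7) ⊗ (-4 ⊕ 7)) = -1

Expand innermost to outermost. Recall ⊕ takes the minimum of its arguments and ⊗ takes their sum. Working out the expression ((-4 ⊗ 7) ⊗ (-4 ⊕ 7)) gives -1.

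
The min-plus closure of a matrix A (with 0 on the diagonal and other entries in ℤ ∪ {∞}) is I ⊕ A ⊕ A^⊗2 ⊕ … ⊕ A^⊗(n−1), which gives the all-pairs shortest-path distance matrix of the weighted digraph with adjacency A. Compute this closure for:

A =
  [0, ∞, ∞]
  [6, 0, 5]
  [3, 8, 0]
Closure =
  [0, ∞, ∞]
  [6, 0, 5]
  [3, 8, 0]

This is the Floyd-Warshall all-pairs shortest-path computation. For each intermediate vertex k = 0, 1, …, 2, update dist[i][j] ← min(dist[i][j], dist[i][k] + dist[k][j]). The final matrix gives, for each (i, j), the minimum total weight of any directed path from i to j (possibly empty when i = j).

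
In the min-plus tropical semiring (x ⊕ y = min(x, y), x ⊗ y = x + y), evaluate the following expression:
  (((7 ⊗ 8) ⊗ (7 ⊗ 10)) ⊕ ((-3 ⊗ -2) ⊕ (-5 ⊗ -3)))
(((7 ⊗ 8) ⊗ (7 ⊗ 10)) ⊕ ((-3 ⊗ -2) ⊕ (-5 ⊗ -3))) = -8

Expand innermost to outermost. Recall ⊕ takes the minimum of its arguments and ⊗ takes their sum. Working out the expression (((7 ⊗ 8) ⊗ (7 ⊗ 10)) ⊕ ((-3 ⊗ -2) ⊕ (-5 ⊗ -3))) gives -8.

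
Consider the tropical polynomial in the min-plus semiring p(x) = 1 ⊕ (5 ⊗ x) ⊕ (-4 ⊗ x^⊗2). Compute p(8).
p(8) = 1

A tropical monomial a ⊗ x^⊗i evaluates to a + i · x. Evaluating each term at x = 8:
  Term 0 contributes 1 + 0 · 8 = 1
  Term 1 contributes 5 + 1 · 8 = 13
  Term 2 contributes -4 + 2 · 8 = 12
p(8) = ⊕ of these = min[1, 13, 12] = 1.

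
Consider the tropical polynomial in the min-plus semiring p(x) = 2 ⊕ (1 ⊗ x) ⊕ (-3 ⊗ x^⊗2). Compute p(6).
p(6) = 2

A tropical monomial a ⊗ x^⊗i evaluates to a + i · x. Evaluating each term at x = 6:
  Term 0 contributes 2 + 0 · 6 = 2
  Term 1 contributes 1 + 1 · 6 = 7
  Term 2 contributes -3 + 2 · 6 = 9
p(6) = ⊕ of these = min[2, 7, 9] = 2.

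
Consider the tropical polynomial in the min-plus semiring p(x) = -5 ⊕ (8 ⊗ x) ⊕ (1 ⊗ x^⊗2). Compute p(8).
p(8) = -5

A tropical monomial a ⊗ x^⊗i evaluates to a + i · x. Evaluating each term at x = 8:
  Term 0 contributes -5 + 0 · 8 = -5
  Term 1 contributes 8 + 1 · 8 = 16
  Term 2 contributes 1 + 2 · 8 = 17
p(8) = ⊕ of these = min[-5, 16, 17] = -5.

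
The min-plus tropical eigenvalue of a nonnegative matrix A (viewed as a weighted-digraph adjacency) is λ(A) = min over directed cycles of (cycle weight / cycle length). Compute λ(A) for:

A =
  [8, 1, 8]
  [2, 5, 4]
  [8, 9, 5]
λ(A) = 3/2

Enumerate directed cycles and compute their means (weight / length). Sample:
  cycle 0 → 0: weight = 8, length = 1, mean = 8/1 ≈ 8.000
  cycle 1 → 1: weight = 5, length = 1, mean = 5/1 ≈ 5.000
  cycle 2 → 2: weight = 5, length = 1, mean = 5/1 ≈ 5.000
  cycle 0 → 1 → 0: weight = 3, length = 2, mean = 3/2 ≈ 1.500
  cycle 0 → 2 → 0: weight = 16, length = 2, mean = 16/2 ≈ 8.000
  cycle 1 → 0 → 1: weight = 3, length = 2, mean = 3/2 ≈ 1.500
Minimum mean = 1.500, attained e.g. along the cycle 0 → 1 → 0 with weight 3 and length 2. So λ(A) = 3/2 = 3/2.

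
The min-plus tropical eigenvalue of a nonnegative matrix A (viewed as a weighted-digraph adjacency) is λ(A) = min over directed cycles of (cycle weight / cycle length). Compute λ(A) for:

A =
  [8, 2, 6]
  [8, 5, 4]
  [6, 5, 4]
λ(A) = 4

Enumerate directed cycles and compute their means (weight / length). Sample:
  cycle 0 → 0: weight = 8, length = 1, mean = 8/1 ≈ 8.000
  cycle 1 → 1: weight = 5, length = 1, mean = 5/1 ≈ 5.000
  cycle 2 → 2: weight = 4, length = 1, mean = 4/1 ≈ 4.000
  cycle 0 → 1 → 0: weight = 10, length = 2, mean = 10/2 ≈ 5.000
  cycle 0 → 2 → 0: weight = 12, length = 2, mean = 12/2 ≈ 6.000
  cycle 1 → 0 → 1: weight = 10, length = 2, mean = 10/2 ≈ 5.000
Minimum mean = 4.000, attained e.g. along the cycle 2 → 2 with weight 4 and length 1. So λ(A) = 4/1 = 4.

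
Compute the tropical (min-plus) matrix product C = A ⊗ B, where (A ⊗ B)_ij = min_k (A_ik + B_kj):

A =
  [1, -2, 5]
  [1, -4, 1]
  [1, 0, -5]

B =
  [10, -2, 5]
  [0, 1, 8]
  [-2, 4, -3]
A ⊗ B =
  [-2, -1, 2]
  [-4, -3, -2]
  [-7, -1, -8]

Apply the min-plus product entry-by-entry:
  C[0][0] = min over k of (A[0][0] + B[0][0] = 1 + 10 = 11, A[0][1] + B[1][0] = -2 + 0 = -2, A[0][2] + B[2][0] = 5 + -2 = 3) = -2 (attained at k = 1)
  C[0][1] = min over k of (A[0][0] + B[0][1] = 1 + -2 = -1, A[0][1] + B[1][1] = -2 + 1 = -1, A[0][2] + B[2][1] = 5 + 4 = 9) = -1 (attained at k = 0)
  C[0][2] = min over k of (A[0][0] + B[0][2] = 1 + 5 = 6, A[0][1] + B[1][2] = -2 + 8 = 6, A[0][2] + B[2][2] = 5 + -3 = 2) = 2 (attained at k = 2)
  C[1][0] = min over k of (A[1][0] + B[0][0] = 1 + 10 = 11, A[1][1] + B[1][0] = -4 + 0 = -4, A[1][2] + B[2][0] = 1 + -2 = -1) = -4 (attained at k = 1)
  C[1][1] = min over k of (A[1][0] + B[0][1] = 1 + -2 = -1, A[1][1] + B[1][1] = -4 + 1 = -3, A[1][2] + B[2][1] = 1 + 4 = 5) = -3 (attained at k = 1)
  C[1][2] = min over k of (A[1][0] + B[0][2] = 1 + 5 = 6, A[1][1] + B[1][2] = -4 + 8 = 4, A[1][2] + B[2][2] = 1 + -3 = -2) = -2 (attained at k = 2)
  C[2][0] = min over k of (A[2][0] + B[0][0] = 1 + 10 = 11, A[2][1] + B[1][0] = 0 + 0 = 0, A[2][2] + B[2][0] = -5 + -2 = -7) = -7 (attained at k = 2)
  C[2][1] = min over k of (A[2][0] + B[0][1] = 1 + -2 = -1, A[2][1] + B[1][1] = 0 + 1 = 1, A[2][2] + B[2][1] = -5 + 4 = -1) = -1 (attained at k = 0)
  C[2][2] = min over k of (A[2][0] + B[0][2] = 1 + 5 = 6, A[2][1] + B[1][2] = 0 + 8 = 8, A[2][2] + B[2][2] = -5 + -3 = -8) = -8 (attained at k = 2)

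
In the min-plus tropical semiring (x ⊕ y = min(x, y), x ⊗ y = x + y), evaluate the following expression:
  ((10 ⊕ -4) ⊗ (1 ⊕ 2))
((10 ⊕ -4) ⊗ (1 ⊕ 2)) = -3

Expand innermost to outermost. Recall ⊕ takes the minimum of its arguments and ⊗ takes their sum. Working out the expression ((10 ⊕ -4) ⊗ (1 ⊕ 2)) gives -3.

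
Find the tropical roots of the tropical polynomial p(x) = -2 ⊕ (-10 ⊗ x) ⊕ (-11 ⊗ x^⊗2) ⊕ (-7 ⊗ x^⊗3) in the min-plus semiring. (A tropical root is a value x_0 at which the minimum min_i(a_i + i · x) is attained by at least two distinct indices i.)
Roots: {-4, 1, 8}

Each tropical root is a break point of the lower envelope of the lines y = a_i + i · x (there are 4 lines, with slopes 0, 1, ..., 3). Only the lines that attain the minimum somewhere contribute to roots; other lines are dominated. Here the surviving (envelope) indices are i = 3, i = 2, i = 1, i = 0.
Intersections between consecutive envelope lines give the roots: for adjacent envelope indices i < j the intersection is x = (a_i − a_j) / (j − i). Reading off the sorted break points: {-4, 1, 8}.
Verification: at each break x_0, at least two indices attain the minimum of min_i(a_i + i · x_0).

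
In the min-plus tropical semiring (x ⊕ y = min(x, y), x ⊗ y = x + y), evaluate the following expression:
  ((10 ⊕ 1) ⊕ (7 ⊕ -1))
((10 ⊕ 1) ⊕ (7 ⊕ -1)) = -1

Expand innermost to outermost. Recall ⊕ takes the minimum of its arguments and ⊗ takes their sum. Working out the expression ((10 ⊕ 1) ⊕ (7 ⊕ -1)) gives -1.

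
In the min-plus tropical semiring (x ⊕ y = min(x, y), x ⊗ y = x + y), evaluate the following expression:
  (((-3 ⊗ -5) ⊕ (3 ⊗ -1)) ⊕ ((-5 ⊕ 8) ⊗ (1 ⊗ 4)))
(((-3 ⊗ -5) ⊕ (3 ⊗ -1)) ⊕ ((-5 ⊕ 8) ⊗ (1 ⊗ 4))) = -8

Expand innermost to outermost. Recall ⊕ takes the minimum of its arguments and ⊗ takes their sum. Working out the expression (((-3 ⊗ -5) ⊕ (3 ⊗ -1)) ⊕ ((-5 ⊕ 8) ⊗ (1 ⊗ 4))) gives -8.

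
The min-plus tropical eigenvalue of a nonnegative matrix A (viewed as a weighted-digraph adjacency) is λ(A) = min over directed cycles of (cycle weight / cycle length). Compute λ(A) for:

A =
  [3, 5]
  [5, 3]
λ(A) = 3

Enumerate directed cycles and compute their means (weight / length). Sample:
  cycle 0 → 0: weight = 3, length = 1, mean = 3/1 ≈ 3.000
  cycle 1 → 1: weight = 3, length = 1, mean = 3/1 ≈ 3.000
  cycle 0 → 1 → 0: weight = 10, length = 2, mean = 10/2 ≈ 5.000
  cycle 1 → 0 → 1: weight = 10, length = 2, mean = 10/2 ≈ 5.000
Minimum mean = 3.000, attained e.g. along the cycle 0 → 0 with weight 3 and length 1. So λ(A) = 3/1 = 3.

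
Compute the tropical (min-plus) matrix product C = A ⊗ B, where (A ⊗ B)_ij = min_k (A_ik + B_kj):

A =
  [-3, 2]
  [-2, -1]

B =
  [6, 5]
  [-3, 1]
A ⊗ B =
  [-1, 2]
  [-4, 0]

Apply the min-plus product entry-by-entry:
  C[0][0] = min over k of (A[0][0] + B[0][0] = -3 + 6 = 3, A[0][1] + B[1][0] = 2 + -3 = -1) = -1 (attained at k = 1)
  C[0][1] = min over k of (A[0][0] + B[0][1] = -3 + 5 = 2, A[0][1] + B[1][1] = 2 + 1 = 3) = 2 (attained at k = 0)
  C[1][0] = min over k of (A[1][0] + B[0][0] = -2 + 6 = 4, A[1][1] + B[1][0] = -1 + -3 = -4) = -4 (attained at k = 1)
  C[1][1] = min over k of (A[1][0] + B[0][1] = -2 + 5 = 3, A[1][1] + B[1][1] = -1 + 1 = 0) = 0 (attained at k = 1)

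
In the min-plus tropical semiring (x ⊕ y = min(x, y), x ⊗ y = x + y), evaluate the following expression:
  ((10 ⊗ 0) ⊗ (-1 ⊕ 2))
((10 ⊗ 0) ⊗ (-1 ⊕ 2)) = 9

Expand innermost to outermost. Recall ⊕ takes the minimum of its arguments and ⊗ takes their sum. Working out the expression ((10 ⊗ 0) ⊗ (-1 ⊕ 2)) gives 9.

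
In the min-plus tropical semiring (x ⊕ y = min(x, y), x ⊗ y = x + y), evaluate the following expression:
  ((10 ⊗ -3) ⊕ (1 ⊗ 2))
((10 ⊗ -3) ⊕ (1 ⊗ 2)) = 3

Expand innermost to outermost. Recall ⊕ takes the minimum of its arguments and ⊗ takes their sum. Working out the expression ((10 ⊗ -3) ⊕ (1 ⊗ 2)) gives 3.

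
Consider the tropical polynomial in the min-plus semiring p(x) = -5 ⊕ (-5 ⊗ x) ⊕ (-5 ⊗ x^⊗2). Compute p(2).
p(2) = -5

A tropical monomial a ⊗ x^⊗i evaluates to a + i · x. Evaluating each term at x = 2:
  Term 0 contributes -5 + 0 · 2 = -5
  Term 1 contributes -5 + 1 · 2 = -3
  Term 2 contributes -5 + 2 · 2 = -1
p(2) = ⊕ of these = min[-5, -3, -1] = -5.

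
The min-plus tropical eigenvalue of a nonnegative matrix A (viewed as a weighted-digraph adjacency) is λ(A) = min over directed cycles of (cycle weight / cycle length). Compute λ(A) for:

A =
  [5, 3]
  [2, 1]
λ(A) = 1

Enumerate directed cycles and compute their means (weight / length). Sample:
  cycle 0 → 0: weight = 5, length = 1, mean = 5/1 ≈ 5.000
  cycle 1 → 1: weight = 1, length = 1, mean = 1/1 ≈ 1.000
  cycle 0 → 1 → 0: weight = 5, length = 2, mean = 5/2 ≈ 2.500
  cycle 1 → 0 → 1: weight = 5, length = 2, mean = 5/2 ≈ 2.500
Minimum mean = 1.000, attained e.g. along the cycle 1 → 1 with weight 1 and length 1. So λ(A) = 1/1 = 1.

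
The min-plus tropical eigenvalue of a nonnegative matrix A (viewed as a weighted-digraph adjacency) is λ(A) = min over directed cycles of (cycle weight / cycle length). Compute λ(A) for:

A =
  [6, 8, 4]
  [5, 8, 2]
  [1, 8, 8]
λ(A) = 5/2

Enumerate directed cycles and compute their means (weight / length). Sample:
  cycle 0 → 0: weight = 6, length = 1, mean = 6/1 ≈ 6.000
  cycle 1 → 1: weight = 8, length = 1, mean = 8/1 ≈ 8.000
  cycle 2 → 2: weight = 8, length = 1, mean = 8/1 ≈ 8.000
  cycle 0 → 1 → 0: weight = 13, length = 2, mean = 13/2 ≈ 6.500
  cycle 0 → 2 → 0: weight = 5, length = 2, mean = 5/2 ≈ 2.500
  cycle 1 → 0 → 1: weight = 13, length = 2, mean = 13/2 ≈ 6.500
Minimum mean = 2.500, attained e.g. along the cycle 0 → 2 → 0 with weight 5 and length 2. So λ(A) = 5/2 = 5/2.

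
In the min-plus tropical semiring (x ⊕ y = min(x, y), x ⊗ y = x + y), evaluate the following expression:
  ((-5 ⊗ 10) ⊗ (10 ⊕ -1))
((-5 ⊗ 10) ⊗ (10 ⊕ -1)) = 4

Expand innermost to outermost. Recall ⊕ takes the minimum of its arguments and ⊗ takes their sum. Working out the expression ((-5 ⊗ 10) ⊗ (10 ⊕ -1)) gives 4.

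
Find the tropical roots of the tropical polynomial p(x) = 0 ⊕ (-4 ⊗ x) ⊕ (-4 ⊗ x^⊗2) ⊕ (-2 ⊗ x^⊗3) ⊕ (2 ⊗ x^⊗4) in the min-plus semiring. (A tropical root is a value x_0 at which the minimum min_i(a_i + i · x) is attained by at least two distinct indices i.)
Roots: {-4, -2, 0, 4}

Each tropical root is a break point of the lower envelope of the lines y = a_i + i · x (there are 5 lines, with slopes 0, 1, ..., 4). Only the lines that attain the minimum somewhere contribute to roots; other lines are dominated. Here the surviving (envelope) indices are i = 4, i = 3, i = 2, i = 1, i = 0.
Intersections between consecutive envelope lines give the roots: for adjacent envelope indices i < j the intersection is x = (a_i − a_j) / (j − i). Reading off the sorted break points: {-4, -2, 0, 4}.
Verification: at each break x_0, at least two indices attain the minimum of min_i(a_i + i · x_0).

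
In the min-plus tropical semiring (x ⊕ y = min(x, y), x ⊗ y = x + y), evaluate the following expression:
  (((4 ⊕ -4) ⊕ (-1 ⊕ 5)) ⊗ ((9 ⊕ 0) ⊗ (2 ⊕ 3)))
(((4 ⊕ -4) ⊕ (-1 ⊕ 5)) ⊗ ((9 ⊕ 0) ⊗ (2 ⊕ 3))) = -2

Expand innermost to outermost. Recall ⊕ takes the minimum of its arguments and ⊗ takes their sum. Working out the expression (((4 ⊕ -4) ⊕ (-1 ⊕ 5)) ⊗ ((9 ⊕ 0) ⊗ (2 ⊕ 3))) gives -2.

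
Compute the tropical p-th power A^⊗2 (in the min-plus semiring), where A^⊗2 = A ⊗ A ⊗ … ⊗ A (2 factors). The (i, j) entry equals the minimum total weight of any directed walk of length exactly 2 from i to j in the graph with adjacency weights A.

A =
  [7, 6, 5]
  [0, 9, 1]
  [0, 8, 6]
A^⊗2 =
  [5, 13, 7]
  [1, 6, 5]
  [6, 6, 5]

Each entry (A^⊗2)_ij equals the minimum over all length-2 walks i = v_0 → v_1 → … → v_2 = j of Σ_t A[v_t][v_{t+1}]. For example, for (i, j) = (0, 2) we minimise over 3 possible intermediate vertex sequences; the minimum is 7, attained along the walk 0 → 1 → 2.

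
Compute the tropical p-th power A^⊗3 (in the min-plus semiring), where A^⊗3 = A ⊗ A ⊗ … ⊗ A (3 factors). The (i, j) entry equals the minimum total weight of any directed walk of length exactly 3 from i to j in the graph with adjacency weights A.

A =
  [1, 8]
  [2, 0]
A^⊗3 =
  [3, 8]
  [2, 0]

Each entry (A^⊗3)_ij equals the minimum over all length-3 walks i = v_0 → v_1 → … → v_3 = j of Σ_t A[v_t][v_{t+1}]. For example, for (i, j) = (0, 1) we minimise over 4 possible intermediate vertex sequences; the minimum is 8, attained along the walk 0 → 1 → 1 → 1.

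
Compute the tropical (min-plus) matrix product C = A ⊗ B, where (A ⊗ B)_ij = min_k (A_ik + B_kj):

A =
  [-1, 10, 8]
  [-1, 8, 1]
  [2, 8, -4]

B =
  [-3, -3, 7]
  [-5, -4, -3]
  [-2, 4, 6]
A ⊗ B =
  [-4, -4, 6]
  [-4, -4, 5]
  [-6, -1, 2]

Apply the min-plus product entry-by-entry:
  C[0][0] = min over k of (A[0][0] + B[0][0] = -1 + -3 = -4, A[0][1] + B[1][0] = 10 + -5 = 5, A[0][2] + B[2][0] = 8 + -2 = 6) = -4 (attained at k = 0)
  C[0][1] = min over k of (A[0][0] + B[0][1] = -1 + -3 = -4, A[0][1] + B[1][1] = 10 + -4 = 6, A[0][2] + B[2][1] = 8 + 4 = 12) = -4 (attained at k = 0)
  C[0][2] = min over k of (A[0][0] + B[0][2] = -1 + 7 = 6, A[0][1] + B[1][2] = 10 + -3 = 7, A[0][2] + B[2][2] = 8 + 6 = 14) = 6 (attained at k = 0)
  C[1][0] = min over k of (A[1][0] + B[0][0] = -1 + -3 = -4, A[1][1] + B[1][0] = 8 + -5 = 3, A[1][2] + B[2][0] = 1 + -2 = -1) = -4 (attained at k = 0)
  C[1][1] = min over k of (A[1][0] + B[0][1] = -1 + -3 = -4, A[1][1] + B[1][1] = 8 + -4 = 4, A[1][2] + B[2][1] = 1 + 4 = 5) = -4 (attained at k = 0)
  C[1][2] = min over k of (A[1][0] + B[0][2] = -1 + 7 = 6, A[1][1] + B[1][2] = 8 + -3 = 5, A[1][2] + B[2][2] = 1 + 6 = 7) = 5 (attained at k = 1)
  C[2][0] = min over k of (A[2][0] + B[0][0] = 2 + -3 = -1, A[2][1] + B[1][0] = 8 + -5 = 3, A[2][2] + B[2][0] = -4 + -2 = -6) = -6 (attained at k = 2)
  C[2][1] = min over k of (A[2][0] + B[0][1] = 2 + -3 = -1, A[2][1] + B[1][1] = 8 + -4 = 4, A[2][2] + B[2][1] = -4 + 4 = 0) = -1 (attained at k = 0)
  C[2][2] = min over k of (A[2][0] + B[0][2] = 2 + 7 = 9, A[2][1] + B[1][2] = 8 + -3 = 5, A[2][2] + B[2][2] = -4 + 6 = 2) = 2 (attained at k = 2)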